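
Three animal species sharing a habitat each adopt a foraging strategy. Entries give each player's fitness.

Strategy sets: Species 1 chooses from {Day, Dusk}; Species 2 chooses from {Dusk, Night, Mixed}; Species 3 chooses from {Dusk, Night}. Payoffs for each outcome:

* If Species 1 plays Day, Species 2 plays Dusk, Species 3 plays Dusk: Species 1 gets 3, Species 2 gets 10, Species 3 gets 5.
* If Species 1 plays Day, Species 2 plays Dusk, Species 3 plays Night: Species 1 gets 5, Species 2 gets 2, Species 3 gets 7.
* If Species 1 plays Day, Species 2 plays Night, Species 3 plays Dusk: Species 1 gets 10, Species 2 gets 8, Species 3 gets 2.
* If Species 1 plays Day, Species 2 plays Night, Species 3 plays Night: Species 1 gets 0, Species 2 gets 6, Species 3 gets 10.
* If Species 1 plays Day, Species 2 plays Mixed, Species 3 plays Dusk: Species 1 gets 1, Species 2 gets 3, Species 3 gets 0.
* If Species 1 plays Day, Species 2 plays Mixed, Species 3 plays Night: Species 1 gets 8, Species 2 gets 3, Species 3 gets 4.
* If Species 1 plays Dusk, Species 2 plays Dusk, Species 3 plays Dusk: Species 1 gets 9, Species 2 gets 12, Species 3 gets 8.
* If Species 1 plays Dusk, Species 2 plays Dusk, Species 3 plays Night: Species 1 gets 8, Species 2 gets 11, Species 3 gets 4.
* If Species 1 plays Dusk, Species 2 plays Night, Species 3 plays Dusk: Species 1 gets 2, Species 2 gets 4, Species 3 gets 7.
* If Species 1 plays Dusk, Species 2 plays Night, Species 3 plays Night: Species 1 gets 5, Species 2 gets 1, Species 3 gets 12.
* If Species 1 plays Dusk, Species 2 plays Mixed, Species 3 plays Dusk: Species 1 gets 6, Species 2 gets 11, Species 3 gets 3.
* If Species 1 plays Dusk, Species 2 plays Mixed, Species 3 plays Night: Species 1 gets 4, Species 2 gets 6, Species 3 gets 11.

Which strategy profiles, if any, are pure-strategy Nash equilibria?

Species 1 against (Dusk, Dusk): payoffs 3, 9 → best response Dusk.
Species 1 against (Dusk, Night): payoffs 5, 8 → best response Dusk.
Species 1 against (Night, Dusk): payoffs 10, 2 → best response Day.
Species 1 against (Night, Night): payoffs 0, 5 → best response Dusk.
Species 1 against (Mixed, Dusk): payoffs 1, 6 → best response Dusk.
Species 1 against (Mixed, Night): payoffs 8, 4 → best response Day.
Species 2 against (Day, Dusk): payoffs 10, 8, 3 → best response Dusk.
Species 2 against (Day, Night): payoffs 2, 6, 3 → best response Night.
Species 2 against (Dusk, Dusk): payoffs 12, 4, 11 → best response Dusk.
Species 2 against (Dusk, Night): payoffs 11, 1, 6 → best response Dusk.
Species 3 against (Day, Dusk): payoffs 5, 7 → best response Night.
Species 3 against (Day, Night): payoffs 2, 10 → best response Night.
Species 3 against (Day, Mixed): payoffs 0, 4 → best response Night.
Species 3 against (Dusk, Dusk): payoffs 8, 4 → best response Dusk.
Species 3 against (Dusk, Night): payoffs 7, 12 → best response Night.
Species 3 against (Dusk, Mixed): payoffs 3, 11 → best response Night.
Mutual best responses: (Dusk, Dusk, Dusk).

The unique pure-strategy Nash equilibrium is (Dusk, Dusk, Dusk).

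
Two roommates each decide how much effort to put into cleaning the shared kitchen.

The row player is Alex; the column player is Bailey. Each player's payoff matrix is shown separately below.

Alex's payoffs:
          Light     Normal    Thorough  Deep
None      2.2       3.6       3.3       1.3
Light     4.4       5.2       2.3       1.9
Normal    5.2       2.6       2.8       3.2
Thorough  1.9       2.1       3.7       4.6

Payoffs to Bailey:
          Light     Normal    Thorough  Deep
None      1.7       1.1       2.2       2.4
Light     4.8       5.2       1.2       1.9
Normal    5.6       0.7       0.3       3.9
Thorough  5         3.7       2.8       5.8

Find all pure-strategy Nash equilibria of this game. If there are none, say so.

For each strategy profile, look for a profitable unilateral deviation.
(None, Light): Alex can switch to Light (2.2 → 4.4). Not NE.
(None, Normal): Alex can switch to Light (3.6 → 5.2). Not NE.
(None, Thorough): Alex can switch to Thorough (3.3 → 3.7). Not NE.
(None, Deep): Alex can switch to Light (1.3 → 1.9). Not NE.
(Light, Light): Alex can switch to Normal (4.4 → 5.2). Not NE.
(Light, Normal): Alex gets 5.2, best alternative 3.6; Bailey gets 5.2, best alternative 4.8. No profitable deviation — NE.
(Light, Thorough): Alex can switch to None (2.3 → 3.3). Not NE.
(Light, Deep): Alex can switch to Normal (1.9 → 3.2). Not NE.
(Normal, Light): Alex gets 5.2, best alternative 4.4; Bailey gets 5.6, best alternative 3.9. No profitable deviation — NE.
(Normal, Normal): Alex can switch to None (2.6 → 3.6). Not NE.
(Normal, Thorough): Alex can switch to None (2.8 → 3.3). Not NE.
(Normal, Deep): Alex can switch to Thorough (3.2 → 4.6). Not NE.
(Thorough, Light): Alex can switch to None (1.9 → 2.2). Not NE.
(Thorough, Normal): Alex can switch to None (2.1 → 3.6). Not NE.
(Thorough, Deep): Alex gets 4.6, best alternative 3.2; Bailey gets 5.8, best alternative 5. No profitable deviation — NE.
(The remaining 1 profile has a profitable deviation by the same check.)

The pure Nash equilibria are (Light, Normal) and (Normal, Light) and (Thorough, Deep).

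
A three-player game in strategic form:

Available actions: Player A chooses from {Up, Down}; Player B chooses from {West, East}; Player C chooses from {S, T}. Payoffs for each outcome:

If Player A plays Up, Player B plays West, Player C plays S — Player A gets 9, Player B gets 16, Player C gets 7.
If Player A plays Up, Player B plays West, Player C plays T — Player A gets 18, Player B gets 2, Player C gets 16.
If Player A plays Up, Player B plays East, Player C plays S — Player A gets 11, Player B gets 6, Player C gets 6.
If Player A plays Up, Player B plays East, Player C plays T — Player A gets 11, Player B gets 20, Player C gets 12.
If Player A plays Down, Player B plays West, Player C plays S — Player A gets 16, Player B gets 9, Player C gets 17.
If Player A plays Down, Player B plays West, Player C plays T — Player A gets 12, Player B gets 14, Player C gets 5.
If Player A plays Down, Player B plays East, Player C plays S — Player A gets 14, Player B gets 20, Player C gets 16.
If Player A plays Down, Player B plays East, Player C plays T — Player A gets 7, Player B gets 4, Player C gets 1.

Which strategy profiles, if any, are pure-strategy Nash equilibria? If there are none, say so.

Player A against (West, S): payoffs 9, 16 → best response Down.
Player A against (West, T): payoffs 18, 12 → best response Up.
Player A against (East, S): payoffs 11, 14 → best response Down.
Player A against (East, T): payoffs 11, 7 → best response Up.
Player B against (Up, S): payoffs 16, 6 → best response West.
Player B against (Up, T): payoffs 2, 20 → best response East.
Player B against (Down, S): payoffs 9, 20 → best response East.
Player B against (Down, T): payoffs 14, 4 → best response West.
Player C against (Up, West): payoffs 7, 16 → best response T.
Player C against (Up, East): payoffs 6, 12 → best response T.
Player C against (Down, West): payoffs 17, 5 → best response S.
Player C against (Down, East): payoffs 16, 1 → best response S.
Mutual best responses: (Up, East, T); (Down, East, S).

The pure Nash equilibria are (Up, East, T); (Down, East, S).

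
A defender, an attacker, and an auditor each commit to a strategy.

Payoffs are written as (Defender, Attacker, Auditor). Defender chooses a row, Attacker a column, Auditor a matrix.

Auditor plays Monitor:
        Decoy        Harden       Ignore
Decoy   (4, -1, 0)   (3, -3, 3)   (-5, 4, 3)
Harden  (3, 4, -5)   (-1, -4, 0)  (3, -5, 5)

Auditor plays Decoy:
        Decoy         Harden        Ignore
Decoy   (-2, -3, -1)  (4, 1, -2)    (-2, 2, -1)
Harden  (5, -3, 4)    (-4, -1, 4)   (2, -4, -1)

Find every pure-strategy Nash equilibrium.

There is no pure-strategy Nash equilibrium.

(Decoy, Decoy, Monitor): Attacker can switch to Ignore (-1 → 4). Not NE.
(Decoy, Decoy, Decoy): Defender can switch to Harden (-2 → 5). Not NE.
(Decoy, Harden, Monitor): Attacker can switch to Decoy (-3 → -1). Not NE.
(Decoy, Harden, Decoy): Attacker can switch to Ignore (1 → 2). Not NE.
(Decoy, Ignore, Monitor): Defender can switch to Harden (-5 → 3). Not NE.
(Decoy, Ignore, Decoy): Defender can switch to Harden (-2 → 2). Not NE.
(Harden, Decoy, Monitor): Defender can switch to Decoy (3 → 4). Not NE.
(Harden, Decoy, Decoy): Attacker can switch to Harden (-3 → -1). Not NE.
(Harden, Harden, Monitor): Defender can switch to Decoy (-1 → 3). Not NE.
(Harden, Harden, Decoy): Defender can switch to Decoy (-4 → 4). Not NE.
(Harden, Ignore, Monitor): Attacker can switch to Decoy (-5 → 4). Not NE.
(Harden, Ignore, Decoy): Attacker can switch to Decoy (-4 → -3). Not NE.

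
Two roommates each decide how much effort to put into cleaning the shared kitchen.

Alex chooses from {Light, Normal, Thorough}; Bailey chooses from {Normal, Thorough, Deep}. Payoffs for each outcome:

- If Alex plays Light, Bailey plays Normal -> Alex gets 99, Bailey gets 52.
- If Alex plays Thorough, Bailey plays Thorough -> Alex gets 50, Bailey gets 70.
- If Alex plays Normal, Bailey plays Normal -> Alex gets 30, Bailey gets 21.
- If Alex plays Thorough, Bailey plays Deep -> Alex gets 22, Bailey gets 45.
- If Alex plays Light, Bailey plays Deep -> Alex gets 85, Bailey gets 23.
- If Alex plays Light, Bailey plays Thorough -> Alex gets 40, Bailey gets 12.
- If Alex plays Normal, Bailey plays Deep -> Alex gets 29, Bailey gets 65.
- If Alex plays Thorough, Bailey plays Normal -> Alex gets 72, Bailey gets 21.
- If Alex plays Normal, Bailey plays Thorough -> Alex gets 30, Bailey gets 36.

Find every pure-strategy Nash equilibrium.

(Light, Normal): Alex gets 99, best alternative 72; Bailey gets 52, best alternative 23. No profitable deviation — NE.
(Light, Thorough): Alex can switch to Thorough (40 → 50). Not NE.
(Light, Deep): Bailey can switch to Normal (23 → 52). Not NE.
(Normal, Normal): Alex can switch to Light (30 → 99). Not NE.
(Normal, Thorough): Alex can switch to Light (30 → 40). Not NE.
(Normal, Deep): Alex can switch to Light (29 → 85). Not NE.
(Thorough, Normal): Alex can switch to Light (72 → 99). Not NE.
(Thorough, Thorough): Alex gets 50, best alternative 40; Bailey gets 70, best alternative 45. No profitable deviation — NE.
(Thorough, Deep): Alex can switch to Light (22 → 85). Not NE.

(Light, Normal) and (Thorough, Thorough)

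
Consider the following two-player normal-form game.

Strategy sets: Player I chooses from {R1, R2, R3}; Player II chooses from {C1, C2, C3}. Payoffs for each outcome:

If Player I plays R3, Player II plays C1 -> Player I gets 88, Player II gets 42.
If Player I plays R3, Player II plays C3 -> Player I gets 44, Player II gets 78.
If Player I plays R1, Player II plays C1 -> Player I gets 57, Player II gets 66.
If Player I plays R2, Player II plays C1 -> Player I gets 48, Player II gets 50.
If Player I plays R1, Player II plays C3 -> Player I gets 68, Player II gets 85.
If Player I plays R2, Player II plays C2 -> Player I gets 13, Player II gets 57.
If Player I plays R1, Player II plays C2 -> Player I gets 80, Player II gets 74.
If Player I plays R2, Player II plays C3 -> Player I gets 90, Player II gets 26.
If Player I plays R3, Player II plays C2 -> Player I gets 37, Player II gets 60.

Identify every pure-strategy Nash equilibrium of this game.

There is no pure-strategy Nash equilibrium.

Player I against C1: payoffs 57, 48, 88 → best response R3.
Player I against C2: payoffs 80, 13, 37 → best response R1.
Player I against C3: payoffs 68, 90, 44 → best response R2.
Player II against R1: payoffs 66, 74, 85 → best response C3.
Player II against R2: payoffs 50, 57, 26 → best response C2.
Player II against R3: payoffs 42, 60, 78 → best response C3.
No profile is a mutual best response for all players.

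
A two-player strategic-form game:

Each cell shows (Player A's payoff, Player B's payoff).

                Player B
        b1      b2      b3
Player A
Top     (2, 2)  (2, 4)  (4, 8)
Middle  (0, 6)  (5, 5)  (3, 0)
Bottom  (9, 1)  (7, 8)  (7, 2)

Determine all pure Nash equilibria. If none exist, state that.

Pure NE: (Bottom, b2)

(Top, b1): Player A can switch to Bottom (2 → 9). Not NE.
(Top, b2): Player A can switch to Middle (2 → 5). Not NE.
(Top, b3): Player A can switch to Bottom (4 → 7). Not NE.
(Middle, b1): Player A can switch to Top (0 → 2). Not NE.
(Middle, b2): Player A can switch to Bottom (5 → 7). Not NE.
(Middle, b3): Player A can switch to Top (3 → 4). Not NE.
(Bottom, b1): Player B can switch to b2 (1 → 8). Not NE.
(Bottom, b2): Player A gets 7, best alternative 5; Player B gets 8, best alternative 2. No profitable deviation — NE.
(Bottom, b3): Player B can switch to b2 (2 → 8). Not NE.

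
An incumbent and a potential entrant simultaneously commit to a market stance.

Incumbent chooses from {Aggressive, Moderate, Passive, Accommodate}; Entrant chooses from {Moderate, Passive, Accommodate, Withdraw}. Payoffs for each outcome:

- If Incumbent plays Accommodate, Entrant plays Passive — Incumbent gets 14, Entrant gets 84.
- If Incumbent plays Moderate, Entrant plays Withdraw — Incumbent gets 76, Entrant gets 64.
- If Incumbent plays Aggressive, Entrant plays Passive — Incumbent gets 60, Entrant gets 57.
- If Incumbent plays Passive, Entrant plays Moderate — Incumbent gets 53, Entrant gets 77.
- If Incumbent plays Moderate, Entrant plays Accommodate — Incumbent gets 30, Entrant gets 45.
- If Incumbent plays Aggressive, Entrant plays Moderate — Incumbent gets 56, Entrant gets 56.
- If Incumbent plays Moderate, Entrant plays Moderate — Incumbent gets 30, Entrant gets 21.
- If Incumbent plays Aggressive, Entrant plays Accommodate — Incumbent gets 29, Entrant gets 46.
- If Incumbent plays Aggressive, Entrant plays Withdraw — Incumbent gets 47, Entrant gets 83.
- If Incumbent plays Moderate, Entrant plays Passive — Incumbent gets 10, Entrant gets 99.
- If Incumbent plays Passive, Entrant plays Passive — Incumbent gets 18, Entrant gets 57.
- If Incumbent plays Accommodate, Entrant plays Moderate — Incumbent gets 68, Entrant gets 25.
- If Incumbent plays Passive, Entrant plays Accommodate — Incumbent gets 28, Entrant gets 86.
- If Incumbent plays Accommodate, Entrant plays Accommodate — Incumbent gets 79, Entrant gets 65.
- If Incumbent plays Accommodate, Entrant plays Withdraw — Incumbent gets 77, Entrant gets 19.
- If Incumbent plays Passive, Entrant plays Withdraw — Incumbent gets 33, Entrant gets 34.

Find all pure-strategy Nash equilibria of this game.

This game has no pure Nash equilibrium.

Incumbent against Moderate: payoffs 56, 30, 53, 68 → best response Accommodate.
Incumbent against Passive: payoffs 60, 10, 18, 14 → best response Aggressive.
Incumbent against Accommodate: payoffs 29, 30, 28, 79 → best response Accommodate.
Incumbent against Withdraw: payoffs 47, 76, 33, 77 → best response Accommodate.
Entrant against Aggressive: payoffs 56, 57, 46, 83 → best response Withdraw.
Entrant against Moderate: payoffs 21, 99, 45, 64 → best response Passive.
Entrant against Passive: payoffs 77, 57, 86, 34 → best response Accommodate.
Entrant against Accommodate: payoffs 25, 84, 65, 19 → best response Passive.
No profile is a mutual best response for all players.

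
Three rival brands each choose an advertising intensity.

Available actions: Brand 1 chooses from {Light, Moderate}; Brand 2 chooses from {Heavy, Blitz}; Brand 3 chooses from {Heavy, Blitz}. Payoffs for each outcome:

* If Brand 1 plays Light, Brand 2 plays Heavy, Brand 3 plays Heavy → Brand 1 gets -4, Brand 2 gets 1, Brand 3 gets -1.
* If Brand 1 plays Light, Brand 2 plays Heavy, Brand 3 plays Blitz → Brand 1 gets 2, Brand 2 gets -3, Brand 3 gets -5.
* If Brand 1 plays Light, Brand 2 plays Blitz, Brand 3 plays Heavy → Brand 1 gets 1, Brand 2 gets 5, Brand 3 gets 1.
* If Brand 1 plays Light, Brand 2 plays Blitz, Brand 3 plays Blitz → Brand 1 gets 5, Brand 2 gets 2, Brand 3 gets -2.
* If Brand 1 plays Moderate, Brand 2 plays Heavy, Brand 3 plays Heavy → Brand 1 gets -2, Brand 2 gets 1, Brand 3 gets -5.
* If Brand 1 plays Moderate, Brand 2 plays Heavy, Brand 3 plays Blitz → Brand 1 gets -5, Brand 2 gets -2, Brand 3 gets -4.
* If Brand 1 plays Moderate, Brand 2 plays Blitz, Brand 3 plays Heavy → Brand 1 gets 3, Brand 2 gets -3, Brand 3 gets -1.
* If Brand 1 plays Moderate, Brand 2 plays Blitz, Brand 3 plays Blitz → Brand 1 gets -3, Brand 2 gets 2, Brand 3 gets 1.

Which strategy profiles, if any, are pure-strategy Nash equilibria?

No pure-strategy Nash equilibrium.

Mark each player's best response to every combination of opponents' strategies; a profile where every player is best-responding is a pure Nash equilibrium.
Brand 1 against (Heavy, Heavy): payoffs -4, -2 → best response Moderate.
Brand 1 against (Heavy, Blitz): payoffs 2, -5 → best response Light.
Brand 1 against (Blitz, Heavy): payoffs 1, 3 → best response Moderate.
Brand 1 against (Blitz, Blitz): payoffs 5, -3 → best response Light.
Brand 2 against (Light, Heavy): payoffs 1, 5 → best response Blitz.
Brand 2 against (Light, Blitz): payoffs -3, 2 → best response Blitz.
Brand 2 against (Moderate, Heavy): payoffs 1, -3 → best response Heavy.
Brand 2 against (Moderate, Blitz): payoffs -2, 2 → best response Blitz.
Brand 3 against (Light, Heavy): payoffs -1, -5 → best response Heavy.
Brand 3 against (Light, Blitz): payoffs 1, -2 → best response Heavy.
Brand 3 against (Moderate, Heavy): payoffs -5, -4 → best response Blitz.
Brand 3 against (Moderate, Blitz): payoffs -1, 1 → best response Blitz.
No profile is a mutual best response for all players.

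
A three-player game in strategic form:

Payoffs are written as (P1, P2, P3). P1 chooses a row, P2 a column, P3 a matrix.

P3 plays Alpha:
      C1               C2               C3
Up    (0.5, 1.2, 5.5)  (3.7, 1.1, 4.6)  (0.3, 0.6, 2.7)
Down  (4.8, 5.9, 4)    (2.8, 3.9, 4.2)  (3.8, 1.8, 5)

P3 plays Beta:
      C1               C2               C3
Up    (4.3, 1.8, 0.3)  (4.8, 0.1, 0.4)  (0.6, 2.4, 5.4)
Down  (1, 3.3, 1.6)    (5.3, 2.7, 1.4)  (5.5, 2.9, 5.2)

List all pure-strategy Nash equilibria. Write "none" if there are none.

(Up, C1, Alpha): P1 can switch to Down (0.5 → 4.8). Not NE.
(Up, C1, Beta): P2 can switch to C3 (1.8 → 2.4). Not NE.
(Up, C2, Alpha): P2 can switch to C1 (1.1 → 1.2). Not NE.
(Up, C2, Beta): P1 can switch to Down (4.8 → 5.3). Not NE.
(Up, C3, Alpha): P1 can switch to Down (0.3 → 3.8). Not NE.
(Up, C3, Beta): P1 can switch to Down (0.6 → 5.5). Not NE.
(Down, C1, Alpha): P1 gets 4.8, best alternative 0.5; P2 gets 5.9, best alternative 3.9; P3 gets 4, best alternative 1.6. No profitable deviation — NE.
(Down, C1, Beta): P1 can switch to Up (1 → 4.3). Not NE.
(Down, C2, Alpha): P1 can switch to Up (2.8 → 3.7). Not NE.
(The remaining 3 profiles each have a profitable deviation by the same check.)

The unique pure-strategy Nash equilibrium is (Down, C1, Alpha).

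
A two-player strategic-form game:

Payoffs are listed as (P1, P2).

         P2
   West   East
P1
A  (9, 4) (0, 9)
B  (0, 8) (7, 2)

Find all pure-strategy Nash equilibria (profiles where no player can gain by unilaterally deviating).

P1 against West: payoffs 9, 0 → best response A.
P1 against East: payoffs 0, 7 → best response B.
P2 against A: payoffs 4, 9 → best response East.
P2 against B: payoffs 8, 2 → best response West.
No profile is a mutual best response for all players.

none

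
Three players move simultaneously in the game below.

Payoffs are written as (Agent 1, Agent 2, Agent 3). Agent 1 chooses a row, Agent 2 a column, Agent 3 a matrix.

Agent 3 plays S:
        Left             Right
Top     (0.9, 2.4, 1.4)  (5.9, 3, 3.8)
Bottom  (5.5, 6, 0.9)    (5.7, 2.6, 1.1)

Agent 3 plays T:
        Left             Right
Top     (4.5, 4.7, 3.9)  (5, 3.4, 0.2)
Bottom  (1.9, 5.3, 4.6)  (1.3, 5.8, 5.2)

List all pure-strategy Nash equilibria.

(Top, Left, S): Agent 1 can switch to Bottom (0.9 → 5.5). Not NE.
(Top, Left, T): Agent 1 gets 4.5, best alternative 1.9; Agent 2 gets 4.7, best alternative 3.4; Agent 3 gets 3.9, best alternative 1.4. No profitable deviation — NE.
(Top, Right, S): Agent 1 gets 5.9, best alternative 5.7; Agent 2 gets 3, best alternative 2.4; Agent 3 gets 3.8, best alternative 0.2. No profitable deviation — NE.
(Top, Right, T): Agent 2 can switch to Left (3.4 → 4.7). Not NE.
(Bottom, Left, S): Agent 3 can switch to T (0.9 → 4.6). Not NE.
(Bottom, Left, T): Agent 1 can switch to Top (1.9 → 4.5). Not NE.
(Bottom, Right, S): Agent 1 can switch to Top (5.7 → 5.9). Not NE.
(Bottom, Right, T): Agent 1 can switch to Top (1.3 → 5). Not NE.

The pure Nash equilibria are (Top, Left, T), (Top, Right, S).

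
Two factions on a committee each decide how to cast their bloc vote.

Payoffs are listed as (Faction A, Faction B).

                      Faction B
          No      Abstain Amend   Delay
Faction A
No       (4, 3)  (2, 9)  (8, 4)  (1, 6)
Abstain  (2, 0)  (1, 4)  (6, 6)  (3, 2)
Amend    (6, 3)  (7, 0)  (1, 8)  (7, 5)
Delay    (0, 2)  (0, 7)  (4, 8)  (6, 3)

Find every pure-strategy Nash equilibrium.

none

Faction A against No: payoffs 4, 2, 6, 0 → best response Amend.
Faction A against Abstain: payoffs 2, 1, 7, 0 → best response Amend.
Faction A against Amend: payoffs 8, 6, 1, 4 → best response No.
Faction A against Delay: payoffs 1, 3, 7, 6 → best response Amend.
Faction B against No: payoffs 3, 9, 4, 6 → best response Abstain.
Faction B against Abstain: payoffs 0, 4, 6, 2 → best response Amend.
Faction B against Amend: payoffs 3, 0, 8, 5 → best response Amend.
Faction B against Delay: payoffs 2, 7, 8, 3 → best response Amend.
No profile is a mutual best response for all players.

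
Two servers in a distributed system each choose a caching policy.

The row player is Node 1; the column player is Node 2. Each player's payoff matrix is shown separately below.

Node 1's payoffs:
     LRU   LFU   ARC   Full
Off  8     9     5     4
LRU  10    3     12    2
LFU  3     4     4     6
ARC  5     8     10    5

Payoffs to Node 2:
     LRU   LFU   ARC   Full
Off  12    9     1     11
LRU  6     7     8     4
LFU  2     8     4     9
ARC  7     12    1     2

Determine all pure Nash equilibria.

The pure Nash equilibria are (LRU, ARC), (LFU, Full).

(Off, LRU): Node 1 can switch to LRU (8 → 10). Not NE.
(Off, LFU): Node 2 can switch to LRU (9 → 12). Not NE.
(Off, ARC): Node 1 can switch to LRU (5 → 12). Not NE.
(Off, Full): Node 1 can switch to LFU (4 → 6). Not NE.
(LRU, LRU): Node 2 can switch to LFU (6 → 7). Not NE.
(LRU, LFU): Node 1 can switch to Off (3 → 9). Not NE.
(LRU, ARC): Node 1 gets 12, best alternative 10; Node 2 gets 8, best alternative 7. No profitable deviation — NE.
(LRU, Full): Node 1 can switch to Off (2 → 4). Not NE.
(LFU, LRU): Node 1 can switch to Off (3 → 8). Not NE.
(LFU, LFU): Node 1 can switch to Off (4 → 9). Not NE.
(LFU, ARC): Node 1 can switch to Off (4 → 5). Not NE.
(LFU, Full): Node 1 gets 6, best alternative 5; Node 2 gets 9, best alternative 8. No profitable deviation — NE.
(ARC, LRU): Node 1 can switch to Off (5 → 8). Not NE.
(ARC, LFU): Node 1 can switch to Off (8 → 9). Not NE.
(The remaining 2 profiles each have a profitable deviation by the same check.)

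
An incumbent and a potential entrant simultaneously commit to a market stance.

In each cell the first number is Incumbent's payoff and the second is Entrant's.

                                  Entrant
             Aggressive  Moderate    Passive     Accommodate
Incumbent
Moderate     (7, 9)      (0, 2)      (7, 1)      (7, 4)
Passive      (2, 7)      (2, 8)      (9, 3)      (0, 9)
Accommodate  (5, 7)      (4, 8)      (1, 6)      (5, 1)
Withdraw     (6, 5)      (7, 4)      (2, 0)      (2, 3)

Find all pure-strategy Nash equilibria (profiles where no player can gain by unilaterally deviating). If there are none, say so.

(Moderate, Aggressive)

For each player, find the best response to each opponent profile; mutual best responses are the pure NE.
Incumbent against Aggressive: payoffs 7, 2, 5, 6 → best response Moderate.
Incumbent against Moderate: payoffs 0, 2, 4, 7 → best response Withdraw.
Incumbent against Passive: payoffs 7, 9, 1, 2 → best response Passive.
Incumbent against Accommodate: payoffs 7, 0, 5, 2 → best response Moderate.
Entrant against Moderate: payoffs 9, 2, 1, 4 → best response Aggressive.
Entrant against Passive: payoffs 7, 8, 3, 9 → best response Accommodate.
Entrant against Accommodate: payoffs 7, 8, 6, 1 → best response Moderate.
Entrant against Withdraw: payoffs 5, 4, 0, 3 → best response Aggressive.
Mutual best responses: (Moderate, Aggressive).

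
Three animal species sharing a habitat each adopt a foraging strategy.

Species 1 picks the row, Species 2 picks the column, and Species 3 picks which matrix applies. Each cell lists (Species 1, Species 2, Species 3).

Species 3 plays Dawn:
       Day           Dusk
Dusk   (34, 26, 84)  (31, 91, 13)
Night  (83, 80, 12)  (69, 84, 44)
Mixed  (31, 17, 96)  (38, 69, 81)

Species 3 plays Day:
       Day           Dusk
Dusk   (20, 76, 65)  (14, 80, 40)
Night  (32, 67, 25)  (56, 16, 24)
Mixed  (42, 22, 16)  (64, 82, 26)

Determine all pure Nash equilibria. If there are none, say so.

(Dusk, Day, Dawn): Species 1 can switch to Night (34 → 83). Not NE.
(Dusk, Day, Day): Species 1 can switch to Night (20 → 32). Not NE.
(Dusk, Dusk, Dawn): Species 1 can switch to Night (31 → 69). Not NE.
(Dusk, Dusk, Day): Species 1 can switch to Night (14 → 56). Not NE.
(Night, Day, Dawn): Species 2 can switch to Dusk (80 → 84). Not NE.
(Night, Day, Day): Species 1 can switch to Mixed (32 → 42). Not NE.
(Night, Dusk, Dawn): Species 1 gets 69, best alternative 38; Species 2 gets 84, best alternative 80; Species 3 gets 44, best alternative 24. No profitable deviation — NE.
(Night, Dusk, Day): Species 1 can switch to Mixed (56 → 64). Not NE.
(Mixed, Day, Dawn): Species 1 can switch to Dusk (31 → 34). Not NE.
(Mixed, Day, Day): Species 2 can switch to Dusk (22 → 82). Not NE.
(Mixed, Dusk, Dawn): Species 1 can switch to Night (38 → 69). Not NE.
(Mixed, Dusk, Day): Species 3 can switch to Dawn (26 → 81). Not NE.

The unique pure-strategy Nash equilibrium is (Night, Dusk, Dawn).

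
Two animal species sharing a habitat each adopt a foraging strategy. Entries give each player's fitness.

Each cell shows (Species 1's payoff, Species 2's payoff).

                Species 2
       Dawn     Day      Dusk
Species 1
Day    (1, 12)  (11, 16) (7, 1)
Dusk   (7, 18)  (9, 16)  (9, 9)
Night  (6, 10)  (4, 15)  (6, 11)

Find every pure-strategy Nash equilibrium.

(Day, Day), (Dusk, Dawn)

Species 1 against Dawn: payoffs 1, 7, 6 → best response Dusk.
Species 1 against Day: payoffs 11, 9, 4 → best response Day.
Species 1 against Dusk: payoffs 7, 9, 6 → best response Dusk.
Species 2 against Day: payoffs 12, 16, 1 → best response Day.
Species 2 against Dusk: payoffs 18, 16, 9 → best response Dawn.
Species 2 against Night: payoffs 10, 15, 11 → best response Day.
Mutual best responses: (Day, Day); (Dusk, Dawn).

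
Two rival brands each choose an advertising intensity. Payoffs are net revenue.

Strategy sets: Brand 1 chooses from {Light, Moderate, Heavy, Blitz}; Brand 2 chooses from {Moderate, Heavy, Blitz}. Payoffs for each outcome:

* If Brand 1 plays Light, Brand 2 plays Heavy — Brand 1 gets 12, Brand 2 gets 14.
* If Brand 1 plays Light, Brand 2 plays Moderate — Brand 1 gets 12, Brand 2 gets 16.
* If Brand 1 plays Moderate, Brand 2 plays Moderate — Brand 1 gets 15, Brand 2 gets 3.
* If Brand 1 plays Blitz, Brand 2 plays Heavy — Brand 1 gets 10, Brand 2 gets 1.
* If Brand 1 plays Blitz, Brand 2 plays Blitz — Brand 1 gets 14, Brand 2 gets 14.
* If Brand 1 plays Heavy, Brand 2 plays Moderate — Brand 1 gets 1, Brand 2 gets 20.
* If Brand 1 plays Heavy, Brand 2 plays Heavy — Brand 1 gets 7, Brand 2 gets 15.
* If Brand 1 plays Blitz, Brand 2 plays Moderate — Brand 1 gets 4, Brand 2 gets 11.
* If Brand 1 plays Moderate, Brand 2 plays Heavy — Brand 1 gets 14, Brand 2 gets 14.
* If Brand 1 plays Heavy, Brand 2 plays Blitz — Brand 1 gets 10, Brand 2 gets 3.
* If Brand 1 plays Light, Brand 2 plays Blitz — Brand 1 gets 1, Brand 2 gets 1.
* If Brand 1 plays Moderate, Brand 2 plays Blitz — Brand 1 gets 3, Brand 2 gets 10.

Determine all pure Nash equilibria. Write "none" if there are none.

Check each profile: it is a Nash equilibrium iff no player can strictly gain by switching unilaterally.
(Light, Moderate): Brand 1 can switch to Moderate (12 → 15). Not NE.
(Light, Heavy): Brand 1 can switch to Moderate (12 → 14). Not NE.
(Light, Blitz): Brand 1 can switch to Moderate (1 → 3). Not NE.
(Moderate, Moderate): Brand 2 can switch to Heavy (3 → 14). Not NE.
(Moderate, Heavy): Brand 1 gets 14, best alternative 12; Brand 2 gets 14, best alternative 10. No profitable deviation — NE.
(Moderate, Blitz): Brand 1 can switch to Heavy (3 → 10). Not NE.
(Heavy, Moderate): Brand 1 can switch to Light (1 → 12). Not NE.
(Blitz, Blitz): Brand 1 gets 14, best alternative 10; Brand 2 gets 14, best alternative 11. No profitable deviation — NE.
(The remaining 4 profiles each have a profitable deviation by the same check.)

The pure Nash equilibria are (Moderate, Heavy) and (Blitz, Blitz).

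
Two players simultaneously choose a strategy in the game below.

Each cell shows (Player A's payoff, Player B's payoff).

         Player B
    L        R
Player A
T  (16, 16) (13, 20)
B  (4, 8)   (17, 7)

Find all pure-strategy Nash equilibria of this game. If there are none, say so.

Mark each player's best response to every combination of opponents' strategies; a profile where every player is best-responding is a pure Nash equilibrium.
Player A against L: payoffs 16, 4 → best response T.
Player A against R: payoffs 13, 17 → best response B.
Player B against T: payoffs 16, 20 → best response R.
Player B against B: payoffs 8, 7 → best response L.
No profile is a mutual best response for all players.

none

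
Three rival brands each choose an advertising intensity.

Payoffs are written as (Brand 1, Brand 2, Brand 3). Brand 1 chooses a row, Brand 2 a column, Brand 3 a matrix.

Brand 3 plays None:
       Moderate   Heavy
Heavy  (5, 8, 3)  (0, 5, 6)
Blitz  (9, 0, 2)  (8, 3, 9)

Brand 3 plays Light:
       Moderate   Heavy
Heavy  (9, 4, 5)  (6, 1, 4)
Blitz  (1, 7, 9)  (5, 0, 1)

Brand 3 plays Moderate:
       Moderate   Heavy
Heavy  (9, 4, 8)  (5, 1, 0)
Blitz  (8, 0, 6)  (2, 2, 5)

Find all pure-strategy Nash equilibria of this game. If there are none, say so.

Pure-strategy Nash equilibria: (Heavy, Moderate, Moderate), (Blitz, Heavy, None)

(Heavy, Moderate, None): Brand 1 can switch to Blitz (5 → 9). Not NE.
(Heavy, Moderate, Light): Brand 3 can switch to Moderate (5 → 8). Not NE.
(Heavy, Moderate, Moderate): Brand 1 gets 9, best alternative 8; Brand 2 gets 4, best alternative 1; Brand 3 gets 8, best alternative 5. No profitable deviation — NE.
(Heavy, Heavy, None): Brand 1 can switch to Blitz (0 → 8). Not NE.
(Heavy, Heavy, Light): Brand 2 can switch to Moderate (1 → 4). Not NE.
(Heavy, Heavy, Moderate): Brand 2 can switch to Moderate (1 → 4). Not NE.
(Blitz, Moderate, None): Brand 2 can switch to Heavy (0 → 3). Not NE.
(Blitz, Moderate, Light): Brand 1 can switch to Heavy (1 → 9). Not NE.
(Blitz, Moderate, Moderate): Brand 1 can switch to Heavy (8 → 9). Not NE.
(Blitz, Heavy, None): Brand 1 gets 8, best alternative 0; Brand 2 gets 3, best alternative 0; Brand 3 gets 9, best alternative 5. No profitable deviation — NE.
(Blitz, Heavy, Light): Brand 1 can switch to Heavy (5 → 6). Not NE.
(Blitz, Heavy, Moderate): Brand 1 can switch to Heavy (2 → 5). Not NE.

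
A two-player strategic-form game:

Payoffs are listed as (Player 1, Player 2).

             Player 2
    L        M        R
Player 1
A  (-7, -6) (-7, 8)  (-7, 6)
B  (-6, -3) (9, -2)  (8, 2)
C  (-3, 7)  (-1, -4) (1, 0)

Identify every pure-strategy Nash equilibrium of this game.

Pure-strategy Nash equilibria: (B, R) and (C, L)

For each strategy profile, look for a profitable unilateral deviation.
(A, L): Player 1 can switch to B (-7 → -6). Not NE.
(A, M): Player 1 can switch to B (-7 → 9). Not NE.
(A, R): Player 1 can switch to B (-7 → 8). Not NE.
(B, L): Player 1 can switch to C (-6 → -3). Not NE.
(B, M): Player 2 can switch to R (-2 → 2). Not NE.
(B, R): Player 1 gets 8, best alternative 1; Player 2 gets 2, best alternative -2. No profitable deviation — NE.
(C, L): Player 1 gets -3, best alternative -6; Player 2 gets 7, best alternative 0. No profitable deviation — NE.
(C, M): Player 1 can switch to B (-1 → 9). Not NE.
(C, R): Player 1 can switch to B (1 → 8). Not NE.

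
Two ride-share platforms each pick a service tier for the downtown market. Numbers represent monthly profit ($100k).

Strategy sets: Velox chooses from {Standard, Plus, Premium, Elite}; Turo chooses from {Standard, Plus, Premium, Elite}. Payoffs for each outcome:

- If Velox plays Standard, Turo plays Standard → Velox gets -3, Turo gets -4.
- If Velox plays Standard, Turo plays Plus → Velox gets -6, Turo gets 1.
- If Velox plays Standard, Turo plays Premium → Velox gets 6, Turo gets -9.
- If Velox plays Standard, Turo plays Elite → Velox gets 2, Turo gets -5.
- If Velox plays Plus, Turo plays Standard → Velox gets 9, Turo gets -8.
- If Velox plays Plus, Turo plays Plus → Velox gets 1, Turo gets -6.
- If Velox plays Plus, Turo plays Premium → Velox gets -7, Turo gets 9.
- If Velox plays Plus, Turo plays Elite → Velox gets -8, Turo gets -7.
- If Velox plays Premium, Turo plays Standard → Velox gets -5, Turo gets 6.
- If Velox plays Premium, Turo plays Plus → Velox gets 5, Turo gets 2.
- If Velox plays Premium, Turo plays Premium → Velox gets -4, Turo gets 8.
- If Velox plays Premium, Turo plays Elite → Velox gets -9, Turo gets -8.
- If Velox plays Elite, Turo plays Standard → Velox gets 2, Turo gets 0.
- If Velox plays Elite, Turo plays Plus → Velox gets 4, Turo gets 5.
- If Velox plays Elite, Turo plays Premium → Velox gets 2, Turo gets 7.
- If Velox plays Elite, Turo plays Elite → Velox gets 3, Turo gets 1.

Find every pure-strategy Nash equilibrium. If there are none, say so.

This game has no pure Nash equilibrium.

Velox against Standard: payoffs -3, 9, -5, 2 → best response Plus.
Velox against Plus: payoffs -6, 1, 5, 4 → best response Premium.
Velox against Premium: payoffs 6, -7, -4, 2 → best response Standard.
Velox against Elite: payoffs 2, -8, -9, 3 → best response Elite.
Turo against Standard: payoffs -4, 1, -9, -5 → best response Plus.
Turo against Plus: payoffs -8, -6, 9, -7 → best response Premium.
Turo against Premium: payoffs 6, 2, 8, -8 → best response Premium.
Turo against Elite: payoffs 0, 5, 7, 1 → best response Premium.
No profile is a mutual best response for all players.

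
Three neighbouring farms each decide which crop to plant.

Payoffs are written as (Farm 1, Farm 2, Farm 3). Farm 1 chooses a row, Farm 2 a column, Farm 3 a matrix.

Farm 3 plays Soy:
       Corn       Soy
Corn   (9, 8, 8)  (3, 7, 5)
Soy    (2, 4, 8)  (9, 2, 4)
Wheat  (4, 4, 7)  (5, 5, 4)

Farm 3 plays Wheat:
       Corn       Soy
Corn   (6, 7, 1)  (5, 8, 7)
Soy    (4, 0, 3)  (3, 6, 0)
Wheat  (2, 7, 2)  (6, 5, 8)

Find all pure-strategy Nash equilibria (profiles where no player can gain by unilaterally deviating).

Farm 1 against (Corn, Soy): payoffs 9, 2, 4 → best response Corn.
Farm 1 against (Corn, Wheat): payoffs 6, 4, 2 → best response Corn.
Farm 1 against (Soy, Soy): payoffs 3, 9, 5 → best response Soy.
Farm 1 against (Soy, Wheat): payoffs 5, 3, 6 → best response Wheat.
Farm 2 against (Corn, Soy): payoffs 8, 7 → best response Corn.
Farm 2 against (Corn, Wheat): payoffs 7, 8 → best response Soy.
Farm 2 against (Soy, Soy): payoffs 4, 2 → best response Corn.
Farm 2 against (Soy, Wheat): payoffs 0, 6 → best response Soy.
Farm 2 against (Wheat, Soy): payoffs 4, 5 → best response Soy.
Farm 2 against (Wheat, Wheat): payoffs 7, 5 → best response Corn.
Farm 3 against (Corn, Corn): payoffs 8, 1 → best response Soy.
Farm 3 against (Corn, Soy): payoffs 5, 7 → best response Wheat.
Farm 3 against (Soy, Corn): payoffs 8, 3 → best response Soy.
Farm 3 against (Soy, Soy): payoffs 4, 0 → best response Soy.
Farm 3 against (Wheat, Corn): payoffs 7, 2 → best response Soy.
Farm 3 against (Wheat, Soy): payoffs 4, 8 → best response Wheat.
Mutual best responses: (Corn, Corn, Soy).

The unique pure-strategy Nash equilibrium is (Corn, Corn, Soy).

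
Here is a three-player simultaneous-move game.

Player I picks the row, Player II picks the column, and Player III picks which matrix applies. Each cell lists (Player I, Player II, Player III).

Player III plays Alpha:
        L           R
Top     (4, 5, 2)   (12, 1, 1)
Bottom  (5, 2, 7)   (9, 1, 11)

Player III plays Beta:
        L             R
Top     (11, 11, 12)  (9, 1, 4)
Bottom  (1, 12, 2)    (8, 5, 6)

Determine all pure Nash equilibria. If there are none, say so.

Player I against (L, Alpha): payoffs 4, 5 → best response Bottom.
Player I against (L, Beta): payoffs 11, 1 → best response Top.
Player I against (R, Alpha): payoffs 12, 9 → best response Top.
Player I against (R, Beta): payoffs 9, 8 → best response Top.
Player II against (Top, Alpha): payoffs 5, 1 → best response L.
Player II against (Top, Beta): payoffs 11, 1 → best response L.
Player II against (Bottom, Alpha): payoffs 2, 1 → best response L.
Player II against (Bottom, Beta): payoffs 12, 5 → best response L.
Player III against (Top, L): payoffs 2, 12 → best response Beta.
Player III against (Top, R): payoffs 1, 4 → best response Beta.
Player III against (Bottom, L): payoffs 7, 2 → best response Alpha.
Player III against (Bottom, R): payoffs 11, 6 → best response Alpha.
Mutual best responses: (Top, L, Beta); (Bottom, L, Alpha).

Pure-strategy Nash equilibria: (Top, L, Beta), (Bottom, L, Alpha)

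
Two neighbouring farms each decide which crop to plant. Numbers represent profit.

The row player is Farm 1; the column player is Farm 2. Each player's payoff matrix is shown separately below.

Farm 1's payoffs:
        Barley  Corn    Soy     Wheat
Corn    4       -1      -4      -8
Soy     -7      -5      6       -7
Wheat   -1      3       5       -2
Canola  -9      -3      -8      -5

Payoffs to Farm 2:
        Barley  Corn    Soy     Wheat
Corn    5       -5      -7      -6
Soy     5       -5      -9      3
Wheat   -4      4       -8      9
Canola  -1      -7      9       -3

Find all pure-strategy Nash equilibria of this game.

Check each profile: it is a Nash equilibrium iff no player can strictly gain by switching unilaterally.
(Corn, Barley): Farm 1 gets 4, best alternative -1; Farm 2 gets 5, best alternative -5. No profitable deviation — NE.
(Corn, Corn): Farm 1 can switch to Wheat (-1 → 3). Not NE.
(Corn, Soy): Farm 1 can switch to Soy (-4 → 6). Not NE.
(Corn, Wheat): Farm 1 can switch to Soy (-8 → -7). Not NE.
(Soy, Barley): Farm 1 can switch to Corn (-7 → 4). Not NE.
(Soy, Corn): Farm 1 can switch to Corn (-5 → -1). Not NE.
(Soy, Soy): Farm 2 can switch to Barley (-9 → 5). Not NE.
(Soy, Wheat): Farm 1 can switch to Wheat (-7 → -2). Not NE.
(Wheat, Barley): Farm 1 can switch to Corn (-1 → 4). Not NE.
(Wheat, Corn): Farm 2 can switch to Wheat (4 → 9). Not NE.
(Wheat, Soy): Farm 1 can switch to Soy (5 → 6). Not NE.
(Wheat, Wheat): Farm 1 gets -2, best alternative -5; Farm 2 gets 9, best alternative 4. No profitable deviation — NE.
(The remaining 4 profiles each have a profitable deviation by the same check.)

(Corn, Barley) and (Wheat, Wheat)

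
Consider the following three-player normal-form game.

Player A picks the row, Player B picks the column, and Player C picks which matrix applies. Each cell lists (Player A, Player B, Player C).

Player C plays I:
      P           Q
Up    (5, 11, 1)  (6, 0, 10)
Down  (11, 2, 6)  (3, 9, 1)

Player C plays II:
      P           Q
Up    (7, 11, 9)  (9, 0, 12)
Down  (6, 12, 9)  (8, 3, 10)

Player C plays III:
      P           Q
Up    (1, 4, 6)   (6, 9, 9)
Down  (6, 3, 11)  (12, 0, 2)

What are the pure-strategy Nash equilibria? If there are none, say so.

Pure-strategy Nash equilibria: (Up, P, II); (Down, P, III)

(Up, P, I): Player A can switch to Down (5 → 11). Not NE.
(Up, P, II): Player A gets 7, best alternative 6; Player B gets 11, best alternative 0; Player C gets 9, best alternative 6. No profitable deviation — NE.
(Up, P, III): Player A can switch to Down (1 → 6). Not NE.
(Up, Q, I): Player B can switch to P (0 → 11). Not NE.
(Up, Q, II): Player B can switch to P (0 → 11). Not NE.
(Up, Q, III): Player A can switch to Down (6 → 12). Not NE.
(Down, P, I): Player B can switch to Q (2 → 9). Not NE.
(Down, P, II): Player A can switch to Up (6 → 7). Not NE.
(Down, P, III): Player A gets 6, best alternative 1; Player B gets 3, best alternative 0; Player C gets 11, best alternative 9. No profitable deviation — NE.
(Down, Q, I): Player A can switch to Up (3 → 6). Not NE.
(The remaining 2 profiles each have a profitable deviation by the same check.)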